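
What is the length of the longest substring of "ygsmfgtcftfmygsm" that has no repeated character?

6

[y] len 1
[y, g] len 2
[y, g, s] len 3
[y, g, s, m] len 4
[y, g, s, m, f] len 5
[s, m, f, g] len 4
[s, m, f, g, t] len 5
[s, m, f, g, t, c] len 6
[g, t, c, f] len 4
[c, f, t] len 3
[t, f] len 2
[t, f, m] len 3
[t, f, m, y] len 4
[t, f, m, y, g] len 5
[t, f, m, y, g, s] len 6
[y, g, s, m] len 4
Longest all-distinct length: 6.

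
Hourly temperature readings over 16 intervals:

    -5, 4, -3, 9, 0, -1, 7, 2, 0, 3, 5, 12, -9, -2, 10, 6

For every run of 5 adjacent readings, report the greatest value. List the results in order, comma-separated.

Sliding a size-5 window across the 16 values:
(-5, 4, -3, 9, 0) → max 9
(4, -3, 9, 0, -1) → max 9
(-3, 9, 0, -1, 7) → max 9
(9, 0, -1, 7, 2) → max 9
(0, -1, 7, 2, 0) → max 7
(-1, 7, 2, 0, 3) → max 7
(7, 2, 0, 3, 5) → max 7
(2, 0, 3, 5, 12) → max 12
(0, 3, 5, 12, -9) → max 12
(3, 5, 12, -9, -2) → max 12
(5, 12, -9, -2, 10) → max 12
(12, -9, -2, 10, 6) → max 12

9, 9, 9, 9, 7, 7, 7, 12, 12, 12, 12, 12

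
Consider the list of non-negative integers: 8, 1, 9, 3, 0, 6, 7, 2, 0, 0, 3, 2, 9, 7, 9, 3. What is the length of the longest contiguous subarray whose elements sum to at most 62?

Extend to the right; shrink from the left whenever the sum exceeds 62:
add 8: [8] sum 8, len 1
add 1: [8, 1] sum 9, len 2
add 9: [8, 1, 9] sum 18, len 3
add 3: [8, 1, 9, 3] sum 21, len 4
add 0: [8, 1, 9, 3, 0] sum 21, len 5
add 6: [8, 1, 9, 3, 0, 6] sum 27, len 6
add 7: [8, 1, 9, 3, 0, 6, 7] sum 34, len 7
add 2: [8, 1, 9, 3, 0, 6, 7, 2] sum 36, len 8
add 0: [8, 1, 9, 3, 0, 6, 7, 2, 0] sum 36, len 9
add 0: [8, 1, 9, 3, 0, 6, 7, 2, 0, 0] sum 36, len 10
add 3: [8, 1, 9, 3, 0, 6, 7, 2, 0, 0, 3] sum 39, len 11
add 2: [8, 1, 9, 3, 0, 6, 7, 2, 0, 0, 3, 2] sum 41, len 12
add 9: [8, 1, 9, 3, 0, 6, 7, 2, 0, 0, 3, 2, 9] sum 50, len 13
add 7: [8, 1, 9, 3, 0, 6, 7, 2, 0, 0, 3, 2, 9, 7] sum 57, len 14
add 9: [1, 9, 3, 0, 6, 7, 2, 0, 0, 3, 2, 9, 7, 9] sum 58, len 14
add 3: [1, 9, 3, 0, 6, 7, 2, 0, 0, 3, 2, 9, 7, 9, 3] sum 61, len 15
Longest length seen: 15.

15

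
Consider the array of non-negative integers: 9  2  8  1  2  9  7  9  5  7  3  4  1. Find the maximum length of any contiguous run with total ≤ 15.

Extend to the right; shrink from the left whenever the sum exceeds 15:
[9] sum 9 len 1
[9, 2] sum 11 len 2
[2, 8] sum 10 len 2
[2, 8, 1] sum 11 len 3
[2, 8, 1, 2] sum 13 len 4
[1, 2, 9] sum 12 len 3
[7] sum 7 len 1
[9] sum 9 len 1
[9, 5] sum 14 len 2
[5, 7] sum 12 len 2
[5, 7, 3] sum 15 len 3
[7, 3, 4] sum 14 len 3
[7, 3, 4, 1] sum 15 len 4
Longest length seen: 4.

4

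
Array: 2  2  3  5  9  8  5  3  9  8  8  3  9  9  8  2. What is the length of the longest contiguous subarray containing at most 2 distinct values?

3

[2] 1 distinct, len 1
[2, 2] 1 distinct, len 2
[2, 2, 3] 2 distinct, len 3
[3, 5] 2 distinct, len 2
[5, 9] 2 distinct, len 2
[9, 8] 2 distinct, len 2
[8, 5] 2 distinct, len 2
[5, 3] 2 distinct, len 2
[3, 9] 2 distinct, len 2
[9, 8] 2 distinct, len 2
[9, 8, 8] 2 distinct, len 3
[8, 8, 3] 2 distinct, len 3
[3, 9] 2 distinct, len 2
[3, 9, 9] 2 distinct, len 3
[9, 9, 8] 2 distinct, len 3
[8, 2] 2 distinct, len 2
Longest length with ≤2 distinct: 3.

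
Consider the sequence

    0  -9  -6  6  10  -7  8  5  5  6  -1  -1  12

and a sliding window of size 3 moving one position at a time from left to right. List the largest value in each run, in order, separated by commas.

0 -9 -6 → max 0
-9 -6 6 → max 6
-6 6 10 → max 10
6 10 -7 → max 10
10 -7 8 → max 10
-7 8 5 → max 8
8 5 5 → max 8
5 5 6 → max 6
5 6 -1 → max 6
6 -1 -1 → max 6
-1 -1 12 → max 12

0, 6, 10, 10, 10, 8, 8, 6, 6, 6, 12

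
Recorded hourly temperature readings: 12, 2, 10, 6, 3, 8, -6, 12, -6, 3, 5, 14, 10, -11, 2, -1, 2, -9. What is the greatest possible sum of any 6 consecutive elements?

Each size-6 window and its sum:
[12, 2, 10, 6, 3, 8] → sum 41
[2, 10, 6, 3, 8, -6] → sum 23
[10, 6, 3, 8, -6, 12] → sum 33
[6, 3, 8, -6, 12, -6] → sum 17
[3, 8, -6, 12, -6, 3] → sum 14
[8, -6, 12, -6, 3, 5] → sum 16
[-6, 12, -6, 3, 5, 14] → sum 22
[12, -6, 3, 5, 14, 10] → sum 38
[-6, 3, 5, 14, 10, -11] → sum 15
[3, 5, 14, 10, -11, 2] → sum 23
[5, 14, 10, -11, 2, -1] → sum 19
[14, 10, -11, 2, -1, 2] → sum 16
[10, -11, 2, -1, 2, -9] → sum -7
Greatest of these is 41.

41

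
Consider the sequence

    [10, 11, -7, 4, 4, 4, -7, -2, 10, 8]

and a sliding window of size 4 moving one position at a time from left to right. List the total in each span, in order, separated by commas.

18, 12, 5, 5, -1, 5, 9

10 11 -7 4 → sum 18
11 -7 4 4 → sum 12
-7 4 4 4 → sum 5
4 4 4 -7 → sum 5
4 4 -7 -2 → sum -1
4 -7 -2 10 → sum 5
-7 -2 10 8 → sum 9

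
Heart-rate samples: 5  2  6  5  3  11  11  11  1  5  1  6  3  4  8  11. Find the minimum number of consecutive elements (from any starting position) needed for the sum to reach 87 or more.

add 5: running sum 5 < 87
add 2: running sum 7 < 87
add 6: running sum 13 < 87
add 5: running sum 18 < 87
add 3: running sum 21 < 87
add 11: running sum 32 < 87
add 11: running sum 43 < 87
add 11: running sum 54 < 87
add 1: running sum 55 < 87
add 5: running sum 60 < 87
add 1: running sum 61 < 87
add 6: running sum 67 < 87
add 3: running sum 70 < 87
add 4: running sum 74 < 87
add 8: running sum 82 < 87
end 15: [2, 6, 5, 3, 11, 11, 11, 1, 5, 1, 6, 3, 4, 8, 11] sum 88, len 15
Shortest qualifying length: 15.

15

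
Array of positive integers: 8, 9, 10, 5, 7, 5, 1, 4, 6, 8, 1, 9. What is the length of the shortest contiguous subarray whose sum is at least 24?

3

add 8: running sum 8 < 24
add 9: running sum 17 < 24
end 2: [8, 9, 10] sum 27, len 3
end 3: [9, 10, 5] sum 24, len 3
end 4: [9, 10, 5, 7] sum 31, len 4
end 5: [10, 5, 7, 5] sum 27, len 4
end 6: [10, 5, 7, 5, 1] sum 28, len 5
end 7: [10, 5, 7, 5, 1, 4] sum 32, len 6
end 8: [5, 7, 5, 1, 4, 6] sum 28, len 6
end 9: [5, 1, 4, 6, 8] sum 24, len 5
end 10: [5, 1, 4, 6, 8, 1] sum 25, len 6
end 11: [6, 8, 1, 9] sum 24, len 4
Shortest qualifying length: 3.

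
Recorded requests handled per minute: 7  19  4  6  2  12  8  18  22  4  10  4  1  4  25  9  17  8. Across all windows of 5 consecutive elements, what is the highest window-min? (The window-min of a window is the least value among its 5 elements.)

7 19 4 6 2 → min 2
19 4 6 2 12 → min 2
4 6 2 12 8 → min 2
6 2 12 8 18 → min 2
2 12 8 18 22 → min 2
12 8 18 22 4 → min 4
8 18 22 4 10 → min 4
18 22 4 10 4 → min 4
22 4 10 4 1 → min 1
4 10 4 1 4 → min 1
10 4 1 4 25 → min 1
4 1 4 25 9 → min 1
1 4 25 9 17 → min 1
4 25 9 17 8 → min 4
Highest of these is 4.

4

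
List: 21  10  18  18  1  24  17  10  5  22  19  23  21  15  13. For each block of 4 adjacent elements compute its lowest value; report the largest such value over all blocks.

19

21 10 18 18 → min 10
10 18 18 1 → min 1
18 18 1 24 → min 1
18 1 24 17 → min 1
1 24 17 10 → min 1
24 17 10 5 → min 5
17 10 5 22 → min 5
10 5 22 19 → min 5
5 22 19 23 → min 5
22 19 23 21 → min 19
19 23 21 15 → min 15
23 21 15 13 → min 13
Largest of these is 19.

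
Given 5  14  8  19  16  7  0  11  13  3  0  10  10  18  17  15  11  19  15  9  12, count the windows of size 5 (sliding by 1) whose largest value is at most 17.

(5, 14, 8, 19, 16) → max 19
(14, 8, 19, 16, 7) → max 19
(8, 19, 16, 7, 0) → max 19
(19, 16, 7, 0, 11) → max 19
(16, 7, 0, 11, 13) → max 16  ≤ 17 ✓
(7, 0, 11, 13, 3) → max 13  ≤ 17 ✓
(0, 11, 13, 3, 0) → max 13  ≤ 17 ✓
(11, 13, 3, 0, 10) → max 13  ≤ 17 ✓
(13, 3, 0, 10, 10) → max 13  ≤ 17 ✓
(3, 0, 10, 10, 18) → max 18
(0, 10, 10, 18, 17) → max 18
(10, 10, 18, 17, 15) → max 18
(10, 18, 17, 15, 11) → max 18
(18, 17, 15, 11, 19) → max 19
(17, 15, 11, 19, 15) → max 19
(15, 11, 19, 15, 9) → max 19
(11, 19, 15, 9, 12) → max 19
5 windows satisfy the condition.

5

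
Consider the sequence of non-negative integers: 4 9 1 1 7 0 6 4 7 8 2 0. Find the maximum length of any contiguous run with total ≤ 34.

8

→ 4: sum 4, len 1
→ 9: sum 13, len 2
→ 1: sum 14, len 3
→ 1: sum 15, len 4
→ 7: sum 22, len 5
→ 0: sum 22, len 6
→ 6: sum 28, len 7
→ 4: sum 32, len 8
→ 7 (dropped 4, 9): sum 26, len 7
→ 8: sum 34, len 8
→ 2 (dropped 1, 1): sum 34, len 7
→ 0: sum 34, len 8
Longest length seen: 8.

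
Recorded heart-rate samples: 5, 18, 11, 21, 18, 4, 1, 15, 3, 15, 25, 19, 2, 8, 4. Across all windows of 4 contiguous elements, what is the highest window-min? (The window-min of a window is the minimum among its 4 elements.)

11

Each size-4 window and its min:
(5, 18, 11, 21) → min 5
(18, 11, 21, 18) → min 11
(11, 21, 18, 4) → min 4
(21, 18, 4, 1) → min 1
(18, 4, 1, 15) → min 1
(4, 1, 15, 3) → min 1
(1, 15, 3, 15) → min 1
(15, 3, 15, 25) → min 3
(3, 15, 25, 19) → min 3
(15, 25, 19, 2) → min 2
(25, 19, 2, 8) → min 2
(19, 2, 8, 4) → min 2
Highest of these is 11.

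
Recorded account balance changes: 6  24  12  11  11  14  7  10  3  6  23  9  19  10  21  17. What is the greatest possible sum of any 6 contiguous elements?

99

[6, 24, 12, 11, 11, 14] → sum 78
[24, 12, 11, 11, 14, 7] → sum 79
[12, 11, 11, 14, 7, 10] → sum 65
[11, 11, 14, 7, 10, 3] → sum 56
[11, 14, 7, 10, 3, 6] → sum 51
[14, 7, 10, 3, 6, 23] → sum 63
[7, 10, 3, 6, 23, 9] → sum 58
[10, 3, 6, 23, 9, 19] → sum 70
[3, 6, 23, 9, 19, 10] → sum 70
[6, 23, 9, 19, 10, 21] → sum 88
[23, 9, 19, 10, 21, 17] → sum 99
Greatest of these is 99.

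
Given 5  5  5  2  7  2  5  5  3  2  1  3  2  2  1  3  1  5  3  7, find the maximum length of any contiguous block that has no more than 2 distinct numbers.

4

add 5: window [5] (1 distinct), len 1
add 5: window [5, 5] (1 distinct), len 2
add 5: window [5, 5, 5] (1 distinct), len 3
add 2: window [5, 5, 5, 2] (2 distinct), len 4
add 7: window [2, 7] (2 distinct), len 2
add 2: window [2, 7, 2] (2 distinct), len 3
add 5: window [2, 5] (2 distinct), len 2
add 5: window [2, 5, 5] (2 distinct), len 3
add 3: window [5, 5, 3] (2 distinct), len 3
add 2: window [3, 2] (2 distinct), len 2
add 1: window [2, 1] (2 distinct), len 2
add 3: window [1, 3] (2 distinct), len 2
add 2: window [3, 2] (2 distinct), len 2
add 2: window [3, 2, 2] (2 distinct), len 3
add 1: window [2, 2, 1] (2 distinct), len 3
add 3: window [1, 3] (2 distinct), len 2
add 1: window [1, 3, 1] (2 distinct), len 3
add 5: window [1, 5] (2 distinct), len 2
add 3: window [5, 3] (2 distinct), len 2
add 7: window [3, 7] (2 distinct), len 2
Longest length with ≤2 distinct: 4.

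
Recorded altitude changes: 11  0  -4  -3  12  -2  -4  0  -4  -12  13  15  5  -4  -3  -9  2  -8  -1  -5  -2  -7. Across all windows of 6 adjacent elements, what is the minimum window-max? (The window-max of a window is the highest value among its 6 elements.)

2

[11, 0, -4, -3, 12, -2] → max 12
[0, -4, -3, 12, -2, -4] → max 12
[-4, -3, 12, -2, -4, 0] → max 12
[-3, 12, -2, -4, 0, -4] → max 12
[12, -2, -4, 0, -4, -12] → max 12
[-2, -4, 0, -4, -12, 13] → max 13
[-4, 0, -4, -12, 13, 15] → max 15
[0, -4, -12, 13, 15, 5] → max 15
[-4, -12, 13, 15, 5, -4] → max 15
[-12, 13, 15, 5, -4, -3] → max 15
[13, 15, 5, -4, -3, -9] → max 15
[15, 5, -4, -3, -9, 2] → max 15
[5, -4, -3, -9, 2, -8] → max 5
[-4, -3, -9, 2, -8, -1] → max 2
[-3, -9, 2, -8, -1, -5] → max 2
[-9, 2, -8, -1, -5, -2] → max 2
[2, -8, -1, -5, -2, -7] → max 2
Minimum of these is 2.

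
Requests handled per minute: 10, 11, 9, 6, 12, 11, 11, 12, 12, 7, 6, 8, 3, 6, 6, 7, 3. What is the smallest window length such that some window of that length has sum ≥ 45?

4

add 10: running sum 10 < 45
add 11: running sum 21 < 45
add 9: running sum 30 < 45
add 6: running sum 36 < 45
end 4: [10, 11, 9, 6, 12] sum 48, len 5
end 5: [11, 9, 6, 12, 11] sum 49, len 5
end 6: [9, 6, 12, 11, 11] sum 49, len 5
end 7: [12, 11, 11, 12] sum 46, len 4
end 8: [11, 11, 12, 12] sum 46, len 4
end 9: [11, 11, 12, 12, 7] sum 53, len 5
end 10: [11, 12, 12, 7, 6] sum 48, len 5
end 11: [12, 12, 7, 6, 8] sum 45, len 5
end 12: [12, 12, 7, 6, 8, 3] sum 48, len 6
end 13: [12, 12, 7, 6, 8, 3, 6] sum 54, len 7
end 14: [12, 7, 6, 8, 3, 6, 6] sum 48, len 7
end 15: [12, 7, 6, 8, 3, 6, 6, 7] sum 55, len 8
end 16: [7, 6, 8, 3, 6, 6, 7, 3] sum 46, len 8
Shortest qualifying length: 4.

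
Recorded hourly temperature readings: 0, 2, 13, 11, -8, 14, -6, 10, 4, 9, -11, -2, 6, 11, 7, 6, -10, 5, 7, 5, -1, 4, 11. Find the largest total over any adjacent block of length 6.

0 2 13 11 -8 14 → sum 32
2 13 11 -8 14 -6 → sum 26
13 11 -8 14 -6 10 → sum 34
11 -8 14 -6 10 4 → sum 25
-8 14 -6 10 4 9 → sum 23
14 -6 10 4 9 -11 → sum 20
-6 10 4 9 -11 -2 → sum 4
10 4 9 -11 -2 6 → sum 16
4 9 -11 -2 6 11 → sum 17
9 -11 -2 6 11 7 → sum 20
-11 -2 6 11 7 6 → sum 17
-2 6 11 7 6 -10 → sum 18
6 11 7 6 -10 5 → sum 25
11 7 6 -10 5 7 → sum 26
7 6 -10 5 7 5 → sum 20
6 -10 5 7 5 -1 → sum 12
-10 5 7 5 -1 4 → sum 10
5 7 5 -1 4 11 → sum 31
Largest of these is 34.

34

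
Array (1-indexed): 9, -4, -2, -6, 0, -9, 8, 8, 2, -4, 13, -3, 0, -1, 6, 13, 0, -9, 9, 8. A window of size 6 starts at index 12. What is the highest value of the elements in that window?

Elements at indices 12..17: -3, 0, -1, 6, 13, 0
max(-3, 0, -1, 6, 13, 0) = 13

13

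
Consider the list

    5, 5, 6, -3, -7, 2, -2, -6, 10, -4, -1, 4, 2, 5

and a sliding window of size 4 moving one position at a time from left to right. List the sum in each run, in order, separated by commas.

Sliding a size-4 window across the 14 values:
5 5 6 -3 → sum 13
5 6 -3 -7 → sum 1
6 -3 -7 2 → sum -2
-3 -7 2 -2 → sum -10
-7 2 -2 -6 → sum -13
2 -2 -6 10 → sum 4
-2 -6 10 -4 → sum -2
-6 10 -4 -1 → sum -1
10 -4 -1 4 → sum 9
-4 -1 4 2 → sum 1
-1 4 2 5 → sum 10

13, 1, -2, -10, -13, 4, -2, -1, 9, 1, 10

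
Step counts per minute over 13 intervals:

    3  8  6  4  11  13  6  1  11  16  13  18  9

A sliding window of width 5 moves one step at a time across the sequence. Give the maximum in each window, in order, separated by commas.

11, 13, 13, 13, 13, 16, 16, 18, 18

[3, 8, 6, 4, 11] → max 11
[8, 6, 4, 11, 13] → max 13
[6, 4, 11, 13, 6] → max 13
[4, 11, 13, 6, 1] → max 13
[11, 13, 6, 1, 11] → max 13
[13, 6, 1, 11, 16] → max 16
[6, 1, 11, 16, 13] → max 16
[1, 11, 16, 13, 18] → max 18
[11, 16, 13, 18, 9] → max 18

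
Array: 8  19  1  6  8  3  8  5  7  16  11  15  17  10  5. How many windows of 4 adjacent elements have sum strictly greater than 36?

5

(8, 19, 1, 6) → sum 34
(19, 1, 6, 8) → sum 34
(1, 6, 8, 3) → sum 18
(6, 8, 3, 8) → sum 25
(8, 3, 8, 5) → sum 24
(3, 8, 5, 7) → sum 23
(8, 5, 7, 16) → sum 36
(5, 7, 16, 11) → sum 39  > 36 ✓
(7, 16, 11, 15) → sum 49  > 36 ✓
(16, 11, 15, 17) → sum 59  > 36 ✓
(11, 15, 17, 10) → sum 53  > 36 ✓
(15, 17, 10, 5) → sum 47  > 36 ✓
5 windows satisfy the condition.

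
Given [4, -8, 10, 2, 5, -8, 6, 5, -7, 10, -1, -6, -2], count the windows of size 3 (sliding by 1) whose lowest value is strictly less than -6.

4 -8 10 → min -8  < -6 ✓
-8 10 2 → min -8  < -6 ✓
10 2 5 → min 2
2 5 -8 → min -8  < -6 ✓
5 -8 6 → min -8  < -6 ✓
-8 6 5 → min -8  < -6 ✓
6 5 -7 → min -7  < -6 ✓
5 -7 10 → min -7  < -6 ✓
-7 10 -1 → min -7  < -6 ✓
10 -1 -6 → min -6
-1 -6 -2 → min -6
8 windows satisfy the condition.

8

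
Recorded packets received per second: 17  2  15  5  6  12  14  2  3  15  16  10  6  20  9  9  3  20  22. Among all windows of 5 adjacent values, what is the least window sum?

37

Window sums for each of the 15 positions:
(17, 2, 15, 5, 6) → sum 45
(2, 15, 5, 6, 12) → sum 40
(15, 5, 6, 12, 14) → sum 52
(5, 6, 12, 14, 2) → sum 39
(6, 12, 14, 2, 3) → sum 37
(12, 14, 2, 3, 15) → sum 46
(14, 2, 3, 15, 16) → sum 50
(2, 3, 15, 16, 10) → sum 46
(3, 15, 16, 10, 6) → sum 50
(15, 16, 10, 6, 20) → sum 67
(16, 10, 6, 20, 9) → sum 61
(10, 6, 20, 9, 9) → sum 54
(6, 20, 9, 9, 3) → sum 47
(20, 9, 9, 3, 20) → sum 61
(9, 9, 3, 20, 22) → sum 63
Least of these is 37.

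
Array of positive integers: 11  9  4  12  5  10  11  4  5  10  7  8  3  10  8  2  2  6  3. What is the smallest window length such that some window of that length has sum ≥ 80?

10

Extend right; whenever the sum reaches 80, record the length and shrink from the left:
add 11: running sum 11 < 80
add 9: running sum 20 < 80
add 4: running sum 24 < 80
add 12: running sum 36 < 80
add 5: running sum 41 < 80
add 10: running sum 51 < 80
add 11: running sum 62 < 80
add 4: running sum 66 < 80
add 5: running sum 71 < 80
add 10: shortest ending here [11, 9, 4, 12, 5, 10, 11, 4, 5, 10] sum 81, len 10
add 7: shortest ending here [11, 9, 4, 12, 5, 10, 11, 4, 5, 10, 7] sum 88, len 11
add 8: shortest ending here [9, 4, 12, 5, 10, 11, 4, 5, 10, 7, 8] sum 85, len 11
add 3: shortest ending here [9, 4, 12, 5, 10, 11, 4, 5, 10, 7, 8, 3] sum 88, len 12
add 10: shortest ending here [12, 5, 10, 11, 4, 5, 10, 7, 8, 3, 10] sum 85, len 11
add 8: shortest ending here [5, 10, 11, 4, 5, 10, 7, 8, 3, 10, 8] sum 81, len 11
add 2: shortest ending here [5, 10, 11, 4, 5, 10, 7, 8, 3, 10, 8, 2] sum 83, len 12
add 2: shortest ending here [10, 11, 4, 5, 10, 7, 8, 3, 10, 8, 2, 2] sum 80, len 12
add 6: shortest ending here [10, 11, 4, 5, 10, 7, 8, 3, 10, 8, 2, 2, 6] sum 86, len 13
add 3: shortest ending here [10, 11, 4, 5, 10, 7, 8, 3, 10, 8, 2, 2, 6, 3] sum 89, len 14
Shortest qualifying length: 10.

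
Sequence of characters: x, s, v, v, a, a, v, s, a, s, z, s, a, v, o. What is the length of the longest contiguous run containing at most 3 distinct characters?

Extend right; when distinct count exceeds 3, shrink from the left:
[x] 1 distinct, len 1
[x, s] 2 distinct, len 2
[x, s, v] 3 distinct, len 3
[x, s, v, v] 3 distinct, len 4
[s, v, v, a] 3 distinct, len 4
[s, v, v, a, a] 3 distinct, len 5
[s, v, v, a, a, v] 3 distinct, len 6
[s, v, v, a, a, v, s] 3 distinct, len 7
[s, v, v, a, a, v, s, a] 3 distinct, len 8
[s, v, v, a, a, v, s, a, s] 3 distinct, len 9
[s, a, s, z] 3 distinct, len 4
[s, a, s, z, s] 3 distinct, len 5
[s, a, s, z, s, a] 3 distinct, len 6
[s, a, v] 3 distinct, len 3
[a, v, o] 3 distinct, len 3
Longest length with ≤3 distinct: 9.

9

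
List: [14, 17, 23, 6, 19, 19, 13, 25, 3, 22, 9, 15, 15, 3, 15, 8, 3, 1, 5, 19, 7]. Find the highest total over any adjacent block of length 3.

14 17 23 → sum 54
17 23 6 → sum 46
23 6 19 → sum 48
6 19 19 → sum 44
19 19 13 → sum 51
19 13 25 → sum 57
13 25 3 → sum 41
25 3 22 → sum 50
3 22 9 → sum 34
22 9 15 → sum 46
9 15 15 → sum 39
15 15 3 → sum 33
15 3 15 → sum 33
3 15 8 → sum 26
15 8 3 → sum 26
8 3 1 → sum 12
3 1 5 → sum 9
1 5 19 → sum 25
5 19 7 → sum 31
Highest of these is 57.

57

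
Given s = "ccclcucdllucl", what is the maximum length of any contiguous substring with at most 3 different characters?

[c] 1 distinct, len 1
[c, c] 1 distinct, len 2
[c, c, c] 1 distinct, len 3
[c, c, c, l] 2 distinct, len 4
[c, c, c, l, c] 2 distinct, len 5
[c, c, c, l, c, u] 3 distinct, len 6
[c, c, c, l, c, u, c] 3 distinct, len 7
[c, u, c, d] 3 distinct, len 4
[c, d, l] 3 distinct, len 3
[c, d, l, l] 3 distinct, len 4
[d, l, l, u] 3 distinct, len 4
[l, l, u, c] 3 distinct, len 4
[l, l, u, c, l] 3 distinct, len 5
Longest length with ≤3 distinct: 7.

7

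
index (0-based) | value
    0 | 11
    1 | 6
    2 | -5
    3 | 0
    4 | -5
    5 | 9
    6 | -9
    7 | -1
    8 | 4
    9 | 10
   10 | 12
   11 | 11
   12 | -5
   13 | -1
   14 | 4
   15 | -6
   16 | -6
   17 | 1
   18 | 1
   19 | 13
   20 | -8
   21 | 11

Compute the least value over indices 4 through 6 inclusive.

-9

Elements at indices 4..6: -5, 9, -9
min(-5, 9, -9) = -9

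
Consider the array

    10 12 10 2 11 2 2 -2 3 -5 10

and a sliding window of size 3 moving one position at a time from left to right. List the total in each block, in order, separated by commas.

32, 24, 23, 15, 15, 2, 3, -4, 8

[10, 12, 10] → sum 32
[12, 10, 2] → sum 24
[10, 2, 11] → sum 23
[2, 11, 2] → sum 15
[11, 2, 2] → sum 15
[2, 2, -2] → sum 2
[2, -2, 3] → sum 3
[-2, 3, -5] → sum -4
[3, -5, 10] → sum 8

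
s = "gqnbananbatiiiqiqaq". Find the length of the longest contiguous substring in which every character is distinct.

add g: [g] len 1
add q: [g, q] len 2
add n: [g, q, n] len 3
add b: [g, q, n, b] len 4
add a: [g, q, n, b, a] len 5
add n (repeat n, move left end past it): [b, a, n] len 3
add a (repeat a, move left end past it): [n, a] len 2
add n (repeat n, move left end past it): [a, n] len 2
add b: [a, n, b] len 3
add a (repeat a, move left end past it): [n, b, a] len 3
add t: [n, b, a, t] len 4
add i: [n, b, a, t, i] len 5
add i (repeat i, move left end past it): [i] len 1
add i (repeat i, move left end past it): [i] len 1
add q: [i, q] len 2
add i (repeat i, move left end past it): [q, i] len 2
add q (repeat q, move left end past it): [i, q] len 2
add a: [i, q, a] len 3
add q (repeat q, move left end past it): [a, q] len 2
Longest all-distinct length: 5.

5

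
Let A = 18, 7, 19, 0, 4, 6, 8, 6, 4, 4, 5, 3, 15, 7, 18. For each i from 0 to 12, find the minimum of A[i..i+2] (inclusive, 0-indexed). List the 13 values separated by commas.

18 7 19 → min 7
7 19 0 → min 0
19 0 4 → min 0
0 4 6 → min 0
4 6 8 → min 4
6 8 6 → min 6
8 6 4 → min 4
6 4 4 → min 4
4 4 5 → min 4
4 5 3 → min 3
5 3 15 → min 3
3 15 7 → min 3
15 7 18 → min 7

7, 0, 0, 0, 4, 6, 4, 4, 4, 3, 3, 3, 7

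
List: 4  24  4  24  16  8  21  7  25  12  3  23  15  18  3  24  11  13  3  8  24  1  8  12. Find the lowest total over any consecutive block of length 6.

56

Window sums for each of the 19 positions:
[4, 24, 4, 24, 16, 8] → sum 80
[24, 4, 24, 16, 8, 21] → sum 97
[4, 24, 16, 8, 21, 7] → sum 80
[24, 16, 8, 21, 7, 25] → sum 101
[16, 8, 21, 7, 25, 12] → sum 89
[8, 21, 7, 25, 12, 3] → sum 76
[21, 7, 25, 12, 3, 23] → sum 91
[7, 25, 12, 3, 23, 15] → sum 85
[25, 12, 3, 23, 15, 18] → sum 96
[12, 3, 23, 15, 18, 3] → sum 74
[3, 23, 15, 18, 3, 24] → sum 86
[23, 15, 18, 3, 24, 11] → sum 94
[15, 18, 3, 24, 11, 13] → sum 84
[18, 3, 24, 11, 13, 3] → sum 72
[3, 24, 11, 13, 3, 8] → sum 62
[24, 11, 13, 3, 8, 24] → sum 83
[11, 13, 3, 8, 24, 1] → sum 60
[13, 3, 8, 24, 1, 8] → sum 57
[3, 8, 24, 1, 8, 12] → sum 56
Lowest of these is 56.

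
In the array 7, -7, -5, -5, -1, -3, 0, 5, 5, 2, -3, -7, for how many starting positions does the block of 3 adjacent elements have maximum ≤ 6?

(7, -7, -5) → max 7
(-7, -5, -5) → max -5  ≤ 6 ✓
(-5, -5, -1) → max -1  ≤ 6 ✓
(-5, -1, -3) → max -1  ≤ 6 ✓
(-1, -3, 0) → max 0  ≤ 6 ✓
(-3, 0, 5) → max 5  ≤ 6 ✓
(0, 5, 5) → max 5  ≤ 6 ✓
(5, 5, 2) → max 5  ≤ 6 ✓
(5, 2, -3) → max 5  ≤ 6 ✓
(2, -3, -7) → max 2  ≤ 6 ✓
9 windows satisfy the condition.

9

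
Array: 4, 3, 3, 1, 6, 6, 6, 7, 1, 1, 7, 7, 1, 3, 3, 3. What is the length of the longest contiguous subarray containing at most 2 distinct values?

6

add 4: window [4] (1 distinct), len 1
add 3: window [4, 3] (2 distinct), len 2
add 3: window [4, 3, 3] (2 distinct), len 3
add 1: window [3, 3, 1] (2 distinct), len 3
add 6: window [1, 6] (2 distinct), len 2
add 6: window [1, 6, 6] (2 distinct), len 3
add 6: window [1, 6, 6, 6] (2 distinct), len 4
add 7: window [6, 6, 6, 7] (2 distinct), len 4
add 1: window [7, 1] (2 distinct), len 2
add 1: window [7, 1, 1] (2 distinct), len 3
add 7: window [7, 1, 1, 7] (2 distinct), len 4
add 7: window [7, 1, 1, 7, 7] (2 distinct), len 5
add 1: window [7, 1, 1, 7, 7, 1] (2 distinct), len 6
add 3: window [1, 3] (2 distinct), len 2
add 3: window [1, 3, 3] (2 distinct), len 3
add 3: window [1, 3, 3, 3] (2 distinct), len 4
Longest length with ≤2 distinct: 6.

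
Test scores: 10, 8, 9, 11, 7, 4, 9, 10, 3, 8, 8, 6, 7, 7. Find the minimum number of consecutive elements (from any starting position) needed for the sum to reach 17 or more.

Extend right; whenever the sum reaches 17, record the length and shrink from the left:
add 10: running sum 10 < 17
add 8: shortest ending here [10, 8] sum 18, len 2
add 9: shortest ending here [8, 9] sum 17, len 2
add 11: shortest ending here [9, 11] sum 20, len 2
add 7: shortest ending here [11, 7] sum 18, len 2
add 4: shortest ending here [11, 7, 4] sum 22, len 3
add 9: shortest ending here [7, 4, 9] sum 20, len 3
add 10: shortest ending here [9, 10] sum 19, len 2
add 3: shortest ending here [9, 10, 3] sum 22, len 3
add 8: shortest ending here [10, 3, 8] sum 21, len 3
add 8: shortest ending here [3, 8, 8] sum 19, len 3
add 6: shortest ending here [8, 8, 6] sum 22, len 3
add 7: shortest ending here [8, 6, 7] sum 21, len 3
add 7: shortest ending here [6, 7, 7] sum 20, len 3
Shortest qualifying length: 2.

2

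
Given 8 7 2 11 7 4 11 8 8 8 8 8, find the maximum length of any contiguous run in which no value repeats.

4

add 8: [8] len 1
add 7: [8, 7] len 2
add 2: [8, 7, 2] len 3
add 11: [8, 7, 2, 11] len 4
add 7 (repeat 7, move left end past it): [2, 11, 7] len 3
add 4: [2, 11, 7, 4] len 4
add 11 (repeat 11, move left end past it): [7, 4, 11] len 3
add 8: [7, 4, 11, 8] len 4
add 8 (repeat 8, move left end past it): [8] len 1
add 8 (repeat 8, move left end past it): [8] len 1
add 8 (repeat 8, move left end past it): [8] len 1
add 8 (repeat 8, move left end past it): [8] len 1
Longest all-distinct length: 4.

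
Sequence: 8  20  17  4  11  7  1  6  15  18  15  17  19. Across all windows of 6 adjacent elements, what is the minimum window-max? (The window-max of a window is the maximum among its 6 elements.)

(8, 20, 17, 4, 11, 7) → max 20
(20, 17, 4, 11, 7, 1) → max 20
(17, 4, 11, 7, 1, 6) → max 17
(4, 11, 7, 1, 6, 15) → max 15
(11, 7, 1, 6, 15, 18) → max 18
(7, 1, 6, 15, 18, 15) → max 18
(1, 6, 15, 18, 15, 17) → max 18
(6, 15, 18, 15, 17, 19) → max 19
Minimum of these is 15.

15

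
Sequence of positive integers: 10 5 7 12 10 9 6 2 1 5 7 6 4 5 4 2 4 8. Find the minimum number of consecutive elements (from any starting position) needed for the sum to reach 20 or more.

2

Extend right; whenever the sum reaches 20, record the length and shrink from the left:
add 10: running sum 10 < 20
add 5: running sum 15 < 20
add 7: shortest ending here [10, 5, 7] sum 22, len 3
add 12: shortest ending here [5, 7, 12] sum 24, len 3
add 10: shortest ending here [12, 10] sum 22, len 2
add 9: shortest ending here [12, 10, 9] sum 31, len 3
add 6: shortest ending here [10, 9, 6] sum 25, len 3
add 2: shortest ending here [10, 9, 6, 2] sum 27, len 4
add 1: shortest ending here [10, 9, 6, 2, 1] sum 28, len 5
add 5: shortest ending here [9, 6, 2, 1, 5] sum 23, len 5
add 7: shortest ending here [6, 2, 1, 5, 7] sum 21, len 5
add 6: shortest ending here [2, 1, 5, 7, 6] sum 21, len 5
add 4: shortest ending here [5, 7, 6, 4] sum 22, len 4
add 5: shortest ending here [7, 6, 4, 5] sum 22, len 4
add 4: shortest ending here [7, 6, 4, 5, 4] sum 26, len 5
add 2: shortest ending here [6, 4, 5, 4, 2] sum 21, len 5
add 4: shortest ending here [6, 4, 5, 4, 2, 4] sum 25, len 6
add 8: shortest ending here [5, 4, 2, 4, 8] sum 23, len 5
Shortest qualifying length: 2.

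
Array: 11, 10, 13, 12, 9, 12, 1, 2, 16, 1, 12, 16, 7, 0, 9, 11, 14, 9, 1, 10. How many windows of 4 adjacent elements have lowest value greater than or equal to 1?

[11, 10, 13, 12] → min 10  ≥ 1 ✓
[10, 13, 12, 9] → min 9  ≥ 1 ✓
[13, 12, 9, 12] → min 9  ≥ 1 ✓
[12, 9, 12, 1] → min 1  ≥ 1 ✓
[9, 12, 1, 2] → min 1  ≥ 1 ✓
[12, 1, 2, 16] → min 1  ≥ 1 ✓
[1, 2, 16, 1] → min 1  ≥ 1 ✓
[2, 16, 1, 12] → min 1  ≥ 1 ✓
[16, 1, 12, 16] → min 1  ≥ 1 ✓
[1, 12, 16, 7] → min 1  ≥ 1 ✓
[12, 16, 7, 0] → min 0
[16, 7, 0, 9] → min 0
[7, 0, 9, 11] → min 0
[0, 9, 11, 14] → min 0
[9, 11, 14, 9] → min 9  ≥ 1 ✓
[11, 14, 9, 1] → min 1  ≥ 1 ✓
[14, 9, 1, 10] → min 1  ≥ 1 ✓
13 windows satisfy the condition.

13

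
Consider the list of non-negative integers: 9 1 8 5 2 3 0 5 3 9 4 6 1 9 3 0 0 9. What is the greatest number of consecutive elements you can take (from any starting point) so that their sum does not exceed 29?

8

[9] sum 9 len 1
[9, 1] sum 10 len 2
[9, 1, 8] sum 18 len 3
[9, 1, 8, 5] sum 23 len 4
[9, 1, 8, 5, 2] sum 25 len 5
[9, 1, 8, 5, 2, 3] sum 28 len 6
[9, 1, 8, 5, 2, 3, 0] sum 28 len 7
[1, 8, 5, 2, 3, 0, 5] sum 24 len 7
[1, 8, 5, 2, 3, 0, 5, 3] sum 27 len 8
[5, 2, 3, 0, 5, 3, 9] sum 27 len 7
[2, 3, 0, 5, 3, 9, 4] sum 26 len 7
[0, 5, 3, 9, 4, 6] sum 27 len 6
[0, 5, 3, 9, 4, 6, 1] sum 28 len 7
[9, 4, 6, 1, 9] sum 29 len 5
[4, 6, 1, 9, 3] sum 23 len 5
[4, 6, 1, 9, 3, 0] sum 23 len 6
[4, 6, 1, 9, 3, 0, 0] sum 23 len 7
[6, 1, 9, 3, 0, 0, 9] sum 28 len 7
Longest length seen: 8.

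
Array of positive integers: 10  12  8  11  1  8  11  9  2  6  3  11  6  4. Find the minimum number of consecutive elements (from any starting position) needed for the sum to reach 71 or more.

9

add 10: running sum 10 < 71
add 12: running sum 22 < 71
add 8: running sum 30 < 71
add 11: running sum 41 < 71
add 1: running sum 42 < 71
add 8: running sum 50 < 71
add 11: running sum 61 < 71
add 9: running sum 70 < 71
add 2: shortest ending here [10, 12, 8, 11, 1, 8, 11, 9, 2] sum 72, len 9
add 6: shortest ending here [10, 12, 8, 11, 1, 8, 11, 9, 2, 6] sum 78, len 10
add 3: shortest ending here [12, 8, 11, 1, 8, 11, 9, 2, 6, 3] sum 71, len 10
add 11: shortest ending here [12, 8, 11, 1, 8, 11, 9, 2, 6, 3, 11] sum 82, len 11
add 6: shortest ending here [8, 11, 1, 8, 11, 9, 2, 6, 3, 11, 6] sum 76, len 11
add 4: shortest ending here [11, 1, 8, 11, 9, 2, 6, 3, 11, 6, 4] sum 72, len 11
Shortest qualifying length: 9.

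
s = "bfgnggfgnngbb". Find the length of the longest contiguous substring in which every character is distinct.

4

add b: [b] len 1
add f: [b, f] len 2
add g: [b, f, g] len 3
add n: [b, f, g, n] len 4
add g (repeat g, move left end past it): [n, g] len 2
add g (repeat g, move left end past it): [g] len 1
add f: [g, f] len 2
add g (repeat g, move left end past it): [f, g] len 2
add n: [f, g, n] len 3
add n (repeat n, move left end past it): [n] len 1
add g: [n, g] len 2
add b: [n, g, b] len 3
add b (repeat b, move left end past it): [b] len 1
Longest all-distinct length: 4.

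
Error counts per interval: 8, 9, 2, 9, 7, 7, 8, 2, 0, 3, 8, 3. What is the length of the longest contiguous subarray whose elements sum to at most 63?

11

Extend to the right; shrink from the left whenever the sum exceeds 63:
→ 8: sum 8, len 1
→ 9: sum 17, len 2
→ 2: sum 19, len 3
→ 9: sum 28, len 4
→ 7: sum 35, len 5
→ 7: sum 42, len 6
→ 8: sum 50, len 7
→ 2: sum 52, len 8
→ 0: sum 52, len 9
→ 3: sum 55, len 10
→ 8: sum 63, len 11
→ 3 (dropped 8): sum 58, len 11
Longest length seen: 11.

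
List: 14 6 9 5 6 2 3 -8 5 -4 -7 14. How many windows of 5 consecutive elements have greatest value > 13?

2

(14, 6, 9, 5, 6) → max 14  > 13 ✓
(6, 9, 5, 6, 2) → max 9
(9, 5, 6, 2, 3) → max 9
(5, 6, 2, 3, -8) → max 6
(6, 2, 3, -8, 5) → max 6
(2, 3, -8, 5, -4) → max 5
(3, -8, 5, -4, -7) → max 5
(-8, 5, -4, -7, 14) → max 14  > 13 ✓
2 windows satisfy the condition.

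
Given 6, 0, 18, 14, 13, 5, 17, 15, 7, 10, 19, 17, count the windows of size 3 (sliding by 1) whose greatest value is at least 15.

9

(6, 0, 18) → max 18  ≥ 15 ✓
(0, 18, 14) → max 18  ≥ 15 ✓
(18, 14, 13) → max 18  ≥ 15 ✓
(14, 13, 5) → max 14
(13, 5, 17) → max 17  ≥ 15 ✓
(5, 17, 15) → max 17  ≥ 15 ✓
(17, 15, 7) → max 17  ≥ 15 ✓
(15, 7, 10) → max 15  ≥ 15 ✓
(7, 10, 19) → max 19  ≥ 15 ✓
(10, 19, 17) → max 19  ≥ 15 ✓
9 windows satisfy the condition.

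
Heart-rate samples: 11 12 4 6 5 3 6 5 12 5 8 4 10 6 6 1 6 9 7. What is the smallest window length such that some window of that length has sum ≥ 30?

add 11: running sum 11 < 30
add 12: running sum 23 < 30
add 4: running sum 27 < 30
add 6: shortest ending here [11, 12, 4, 6] sum 33, len 4
add 5: shortest ending here [11, 12, 4, 6, 5] sum 38, len 5
add 3: shortest ending here [12, 4, 6, 5, 3] sum 30, len 5
add 6: shortest ending here [12, 4, 6, 5, 3, 6] sum 36, len 6
add 5: shortest ending here [12, 4, 6, 5, 3, 6, 5] sum 41, len 7
add 12: shortest ending here [5, 3, 6, 5, 12] sum 31, len 5
add 5: shortest ending here [3, 6, 5, 12, 5] sum 31, len 5
add 8: shortest ending here [5, 12, 5, 8] sum 30, len 4
add 4: shortest ending here [5, 12, 5, 8, 4] sum 34, len 5
add 10: shortest ending here [12, 5, 8, 4, 10] sum 39, len 5
add 6: shortest ending here [5, 8, 4, 10, 6] sum 33, len 5
add 6: shortest ending here [8, 4, 10, 6, 6] sum 34, len 5
add 1: shortest ending here [8, 4, 10, 6, 6, 1] sum 35, len 6
add 6: shortest ending here [4, 10, 6, 6, 1, 6] sum 33, len 6
add 9: shortest ending here [10, 6, 6, 1, 6, 9] sum 38, len 6
add 7: shortest ending here [6, 6, 1, 6, 9, 7] sum 35, len 6
Shortest qualifying length: 4.

4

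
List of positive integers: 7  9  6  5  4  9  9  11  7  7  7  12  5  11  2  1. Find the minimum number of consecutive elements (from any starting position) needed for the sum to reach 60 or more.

add 7: running sum 7 < 60
add 9: running sum 16 < 60
add 6: running sum 22 < 60
add 5: running sum 27 < 60
add 4: running sum 31 < 60
add 9: running sum 40 < 60
add 9: running sum 49 < 60
add 11: shortest ending here [7, 9, 6, 5, 4, 9, 9, 11] sum 60, len 8
add 7: shortest ending here [9, 6, 5, 4, 9, 9, 11, 7] sum 60, len 8
add 7: shortest ending here [9, 6, 5, 4, 9, 9, 11, 7, 7] sum 67, len 9
add 7: shortest ending here [6, 5, 4, 9, 9, 11, 7, 7, 7] sum 65, len 9
add 12: shortest ending here [9, 9, 11, 7, 7, 7, 12] sum 62, len 7
add 5: shortest ending here [9, 9, 11, 7, 7, 7, 12, 5] sum 67, len 8
add 11: shortest ending here [11, 7, 7, 7, 12, 5, 11] sum 60, len 7
add 2: shortest ending here [11, 7, 7, 7, 12, 5, 11, 2] sum 62, len 8
add 1: shortest ending here [11, 7, 7, 7, 12, 5, 11, 2, 1] sum 63, len 9
Shortest qualifying length: 7.

7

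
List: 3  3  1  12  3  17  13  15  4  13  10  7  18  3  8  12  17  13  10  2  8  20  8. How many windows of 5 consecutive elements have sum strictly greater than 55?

4

[3, 3, 1, 12, 3] → sum 22
[3, 1, 12, 3, 17] → sum 36
[1, 12, 3, 17, 13] → sum 46
[12, 3, 17, 13, 15] → sum 60  > 55 ✓
[3, 17, 13, 15, 4] → sum 52
[17, 13, 15, 4, 13] → sum 62  > 55 ✓
[13, 15, 4, 13, 10] → sum 55
[15, 4, 13, 10, 7] → sum 49
[4, 13, 10, 7, 18] → sum 52
[13, 10, 7, 18, 3] → sum 51
[10, 7, 18, 3, 8] → sum 46
[7, 18, 3, 8, 12] → sum 48
[18, 3, 8, 12, 17] → sum 58  > 55 ✓
[3, 8, 12, 17, 13] → sum 53
[8, 12, 17, 13, 10] → sum 60  > 55 ✓
[12, 17, 13, 10, 2] → sum 54
[17, 13, 10, 2, 8] → sum 50
[13, 10, 2, 8, 20] → sum 53
[10, 2, 8, 20, 8] → sum 48
4 windows satisfy the condition.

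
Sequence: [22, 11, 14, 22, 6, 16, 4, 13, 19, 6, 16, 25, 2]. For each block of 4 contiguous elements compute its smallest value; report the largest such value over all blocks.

Window mins for each of the 10 positions:
[22, 11, 14, 22] → min 11
[11, 14, 22, 6] → min 6
[14, 22, 6, 16] → min 6
[22, 6, 16, 4] → min 4
[6, 16, 4, 13] → min 4
[16, 4, 13, 19] → min 4
[4, 13, 19, 6] → min 4
[13, 19, 6, 16] → min 6
[19, 6, 16, 25] → min 6
[6, 16, 25, 2] → min 2
Largest of these is 11.

11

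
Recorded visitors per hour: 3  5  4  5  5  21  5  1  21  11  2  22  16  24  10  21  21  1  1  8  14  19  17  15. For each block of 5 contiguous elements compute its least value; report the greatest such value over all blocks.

10

[3, 5, 4, 5, 5] → min 3
[5, 4, 5, 5, 21] → min 4
[4, 5, 5, 21, 5] → min 4
[5, 5, 21, 5, 1] → min 1
[5, 21, 5, 1, 21] → min 1
[21, 5, 1, 21, 11] → min 1
[5, 1, 21, 11, 2] → min 1
[1, 21, 11, 2, 22] → min 1
[21, 11, 2, 22, 16] → min 2
[11, 2, 22, 16, 24] → min 2
[2, 22, 16, 24, 10] → min 2
[22, 16, 24, 10, 21] → min 10
[16, 24, 10, 21, 21] → min 10
[24, 10, 21, 21, 1] → min 1
[10, 21, 21, 1, 1] → min 1
[21, 21, 1, 1, 8] → min 1
[21, 1, 1, 8, 14] → min 1
[1, 1, 8, 14, 19] → min 1
[1, 8, 14, 19, 17] → min 1
[8, 14, 19, 17, 15] → min 8
Greatest of these is 10.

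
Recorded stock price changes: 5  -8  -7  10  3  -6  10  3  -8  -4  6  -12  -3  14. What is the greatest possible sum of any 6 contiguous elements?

13

[5, -8, -7, 10, 3, -6] → sum -3
[-8, -7, 10, 3, -6, 10] → sum 2
[-7, 10, 3, -6, 10, 3] → sum 13
[10, 3, -6, 10, 3, -8] → sum 12
[3, -6, 10, 3, -8, -4] → sum -2
[-6, 10, 3, -8, -4, 6] → sum 1
[10, 3, -8, -4, 6, -12] → sum -5
[3, -8, -4, 6, -12, -3] → sum -18
[-8, -4, 6, -12, -3, 14] → sum -7
Greatest of these is 13.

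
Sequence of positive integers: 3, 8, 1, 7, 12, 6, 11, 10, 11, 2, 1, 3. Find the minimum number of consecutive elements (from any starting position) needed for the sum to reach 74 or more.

12

add 3: running sum 3 < 74
add 8: running sum 11 < 74
add 1: running sum 12 < 74
add 7: running sum 19 < 74
add 12: running sum 31 < 74
add 6: running sum 37 < 74
add 11: running sum 48 < 74
add 10: running sum 58 < 74
add 11: running sum 69 < 74
add 2: running sum 71 < 74
add 1: running sum 72 < 74
add 3: shortest ending here [3, 8, 1, 7, 12, 6, 11, 10, 11, 2, 1, 3] sum 75, len 12
Shortest qualifying length: 12.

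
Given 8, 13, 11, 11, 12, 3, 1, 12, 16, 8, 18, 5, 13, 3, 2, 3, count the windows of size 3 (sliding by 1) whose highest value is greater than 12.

9

8 13 11 → max 13  > 12 ✓
13 11 11 → max 13  > 12 ✓
11 11 12 → max 12
11 12 3 → max 12
12 3 1 → max 12
3 1 12 → max 12
1 12 16 → max 16  > 12 ✓
12 16 8 → max 16  > 12 ✓
16 8 18 → max 18  > 12 ✓
8 18 5 → max 18  > 12 ✓
18 5 13 → max 18  > 12 ✓
5 13 3 → max 13  > 12 ✓
13 3 2 → max 13  > 12 ✓
3 2 3 → max 3
9 windows satisfy the condition.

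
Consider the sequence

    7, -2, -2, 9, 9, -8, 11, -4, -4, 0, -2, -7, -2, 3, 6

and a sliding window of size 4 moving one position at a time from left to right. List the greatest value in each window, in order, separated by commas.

7 -2 -2 9 → max 9
-2 -2 9 9 → max 9
-2 9 9 -8 → max 9
9 9 -8 11 → max 11
9 -8 11 -4 → max 11
-8 11 -4 -4 → max 11
11 -4 -4 0 → max 11
-4 -4 0 -2 → max 0
-4 0 -2 -7 → max 0
0 -2 -7 -2 → max 0
-2 -7 -2 3 → max 3
-7 -2 3 6 → max 6

9, 9, 9, 11, 11, 11, 11, 0, 0, 0, 3, 6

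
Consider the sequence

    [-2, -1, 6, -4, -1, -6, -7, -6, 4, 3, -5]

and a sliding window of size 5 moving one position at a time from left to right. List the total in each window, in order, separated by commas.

[-2, -1, 6, -4, -1] → sum -2
[-1, 6, -4, -1, -6] → sum -6
[6, -4, -1, -6, -7] → sum -12
[-4, -1, -6, -7, -6] → sum -24
[-1, -6, -7, -6, 4] → sum -16
[-6, -7, -6, 4, 3] → sum -12
[-7, -6, 4, 3, -5] → sum -11

-2, -6, -12, -24, -16, -12, -11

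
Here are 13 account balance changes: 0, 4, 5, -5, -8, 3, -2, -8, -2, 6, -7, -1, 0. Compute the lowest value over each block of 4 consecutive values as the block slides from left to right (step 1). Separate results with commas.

[0, 4, 5, -5] → min -5
[4, 5, -5, -8] → min -8
[5, -5, -8, 3] → min -8
[-5, -8, 3, -2] → min -8
[-8, 3, -2, -8] → min -8
[3, -2, -8, -2] → min -8
[-2, -8, -2, 6] → min -8
[-8, -2, 6, -7] → min -8
[-2, 6, -7, -1] → min -7
[6, -7, -1, 0] → min -7

-5, -8, -8, -8, -8, -8, -8, -8, -7, -7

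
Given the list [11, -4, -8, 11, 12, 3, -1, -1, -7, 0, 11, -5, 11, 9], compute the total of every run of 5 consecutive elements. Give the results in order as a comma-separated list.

[11, -4, -8, 11, 12] → sum 22
[-4, -8, 11, 12, 3] → sum 14
[-8, 11, 12, 3, -1] → sum 17
[11, 12, 3, -1, -1] → sum 24
[12, 3, -1, -1, -7] → sum 6
[3, -1, -1, -7, 0] → sum -6
[-1, -1, -7, 0, 11] → sum 2
[-1, -7, 0, 11, -5] → sum -2
[-7, 0, 11, -5, 11] → sum 10
[0, 11, -5, 11, 9] → sum 26

22, 14, 17, 24, 6, -6, 2, -2, 10, 26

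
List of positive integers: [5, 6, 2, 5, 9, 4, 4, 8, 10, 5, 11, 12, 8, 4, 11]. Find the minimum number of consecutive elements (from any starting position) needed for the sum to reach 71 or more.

add 5: running sum 5 < 71
add 6: running sum 11 < 71
add 2: running sum 13 < 71
add 5: running sum 18 < 71
add 9: running sum 27 < 71
add 4: running sum 31 < 71
add 4: running sum 35 < 71
add 8: running sum 43 < 71
add 10: running sum 53 < 71
add 5: running sum 58 < 71
add 11: running sum 69 < 71
end 11: [6, 2, 5, 9, 4, 4, 8, 10, 5, 11, 12] sum 76, len 11
end 12: [9, 4, 4, 8, 10, 5, 11, 12, 8] sum 71, len 9
end 13: [9, 4, 4, 8, 10, 5, 11, 12, 8, 4] sum 75, len 10
end 14: [4, 8, 10, 5, 11, 12, 8, 4, 11] sum 73, len 9
Shortest qualifying length: 9.

9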